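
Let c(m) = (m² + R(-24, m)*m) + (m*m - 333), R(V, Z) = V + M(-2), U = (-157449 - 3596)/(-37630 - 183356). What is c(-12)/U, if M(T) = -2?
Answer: 59003262/161045 ≈ 366.38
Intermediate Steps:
U = 161045/220986 (U = -161045/(-220986) = -161045*(-1/220986) = 161045/220986 ≈ 0.72876)
R(V, Z) = -2 + V (R(V, Z) = V - 2 = -2 + V)
c(m) = -333 - 26*m + 2*m² (c(m) = (m² + (-2 - 24)*m) + (m*m - 333) = (m² - 26*m) + (m² - 333) = (m² - 26*m) + (-333 + m²) = -333 - 26*m + 2*m²)
c(-12)/U = (-333 - 26*(-12) + 2*(-12)²)/(161045/220986) = (-333 + 312 + 2*144)*(220986/161045) = (-333 + 312 + 288)*(220986/161045) = 267*(220986/161045) = 59003262/161045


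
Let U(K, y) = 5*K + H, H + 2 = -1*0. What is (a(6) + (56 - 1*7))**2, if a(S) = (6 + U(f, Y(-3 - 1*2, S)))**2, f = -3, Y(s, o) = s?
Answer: 28900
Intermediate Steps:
H = -2 (H = -2 - 1*0 = -2 + 0 = -2)
U(K, y) = -2 + 5*K (U(K, y) = 5*K - 2 = -2 + 5*K)
a(S) = 121 (a(S) = (6 + (-2 + 5*(-3)))**2 = (6 + (-2 - 15))**2 = (6 - 17)**2 = (-11)**2 = 121)
(a(6) + (56 - 1*7))**2 = (121 + (56 - 1*7))**2 = (121 + (56 - 7))**2 = (121 + 49)**2 = 170**2 = 28900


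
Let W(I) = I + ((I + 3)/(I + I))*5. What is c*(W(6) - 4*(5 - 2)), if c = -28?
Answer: 63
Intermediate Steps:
W(I) = I + 5*(3 + I)/(2*I) (W(I) = I + ((3 + I)/((2*I)))*5 = I + ((3 + I)*(1/(2*I)))*5 = I + ((3 + I)/(2*I))*5 = I + 5*(3 + I)/(2*I))
c*(W(6) - 4*(5 - 2)) = -28*((5/2 + 6 + (15/2)/6) - 4*(5 - 2)) = -28*((5/2 + 6 + (15/2)*(1/6)) - 4*3) = -28*((5/2 + 6 + 5/4) - 12) = -28*(39/4 - 12) = -28*(-9/4) = 63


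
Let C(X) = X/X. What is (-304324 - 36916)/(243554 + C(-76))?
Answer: -68248/48711 ≈ -1.4011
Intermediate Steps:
C(X) = 1
(-304324 - 36916)/(243554 + C(-76)) = (-304324 - 36916)/(243554 + 1) = -341240/243555 = -341240*1/243555 = -68248/48711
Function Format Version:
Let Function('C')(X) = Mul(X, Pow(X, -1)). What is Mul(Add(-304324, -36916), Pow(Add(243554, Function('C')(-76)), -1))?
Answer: Rational(-68248, 48711) ≈ -1.4011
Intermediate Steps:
Function('C')(X) = 1
Mul(Add(-304324, -36916), Pow(Add(243554, Function('C')(-76)), -1)) = Mul(Add(-304324, -36916), Pow(Add(243554, 1), -1)) = Mul(-341240, Pow(243555, -1)) = Mul(-341240, Rational(1, 243555)) = Rational(-68248, 48711)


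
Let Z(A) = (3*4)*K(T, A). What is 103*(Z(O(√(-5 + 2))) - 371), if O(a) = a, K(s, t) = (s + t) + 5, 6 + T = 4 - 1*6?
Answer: -41921 + 1236*I*√3 ≈ -41921.0 + 2140.8*I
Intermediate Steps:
T = -8 (T = -6 + (4 - 1*6) = -6 + (4 - 6) = -6 - 2 = -8)
K(s, t) = 5 + s + t
Z(A) = -36 + 12*A (Z(A) = (3*4)*(5 - 8 + A) = 12*(-3 + A) = -36 + 12*A)
103*(Z(O(√(-5 + 2))) - 371) = 103*((-36 + 12*√(-5 + 2)) - 371) = 103*((-36 + 12*√(-3)) - 371) = 103*((-36 + 12*(I*√3)) - 371) = 103*((-36 + 12*I*√3) - 371) = 103*(-407 + 12*I*√3) = -41921 + 1236*I*√3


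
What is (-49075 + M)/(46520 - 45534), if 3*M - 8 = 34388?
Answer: -6637/174 ≈ -38.144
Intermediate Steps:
M = 34396/3 (M = 8/3 + (⅓)*34388 = 8/3 + 34388/3 = 34396/3 ≈ 11465.)
(-49075 + M)/(46520 - 45534) = (-49075 + 34396/3)/(46520 - 45534) = -112829/3/986 = -112829/3*1/986 = -6637/174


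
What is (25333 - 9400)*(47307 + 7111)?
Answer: 867041994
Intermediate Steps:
(25333 - 9400)*(47307 + 7111) = 15933*54418 = 867041994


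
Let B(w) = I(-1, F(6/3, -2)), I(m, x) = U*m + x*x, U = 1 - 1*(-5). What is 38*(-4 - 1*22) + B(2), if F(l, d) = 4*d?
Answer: -930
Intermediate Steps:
U = 6 (U = 1 + 5 = 6)
I(m, x) = x**2 + 6*m (I(m, x) = 6*m + x*x = 6*m + x**2 = x**2 + 6*m)
B(w) = 58 (B(w) = (4*(-2))**2 + 6*(-1) = (-8)**2 - 6 = 64 - 6 = 58)
38*(-4 - 1*22) + B(2) = 38*(-4 - 1*22) + 58 = 38*(-4 - 22) + 58 = 38*(-26) + 58 = -988 + 58 = -930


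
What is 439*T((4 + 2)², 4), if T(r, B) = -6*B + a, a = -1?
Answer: -10975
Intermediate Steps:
T(r, B) = -1 - 6*B (T(r, B) = -6*B - 1 = -1 - 6*B)
439*T((4 + 2)², 4) = 439*(-1 - 6*4) = 439*(-1 - 24) = 439*(-25) = -10975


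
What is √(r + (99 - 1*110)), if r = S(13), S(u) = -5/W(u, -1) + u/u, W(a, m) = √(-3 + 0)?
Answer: √(-90 + 15*I*√3)/3 ≈ 0.45185 + 3.1944*I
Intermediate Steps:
W(a, m) = I*√3 (W(a, m) = √(-3) = I*√3)
S(u) = 1 + 5*I*√3/3 (S(u) = -5*(-I*√3/3) + u/u = -(-5)*I*√3/3 + 1 = 5*I*√3/3 + 1 = 1 + 5*I*√3/3)
r = 1 + 5*I*√3/3 ≈ 1.0 + 2.8868*I
√(r + (99 - 1*110)) = √((1 + 5*I*√3/3) + (99 - 1*110)) = √((1 + 5*I*√3/3) + (99 - 110)) = √((1 + 5*I*√3/3) - 11) = √(-10 + 5*I*√3/3)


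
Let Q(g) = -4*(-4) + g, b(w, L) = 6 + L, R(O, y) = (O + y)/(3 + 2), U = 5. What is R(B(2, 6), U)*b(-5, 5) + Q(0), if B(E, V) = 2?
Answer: 157/5 ≈ 31.400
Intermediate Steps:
R(O, y) = O/5 + y/5 (R(O, y) = (O + y)/5 = (O + y)*(⅕) = O/5 + y/5)
Q(g) = 16 + g
R(B(2, 6), U)*b(-5, 5) + Q(0) = ((⅕)*2 + (⅕)*5)*(6 + 5) + (16 + 0) = (⅖ + 1)*11 + 16 = (7/5)*11 + 16 = 77/5 + 16 = 157/5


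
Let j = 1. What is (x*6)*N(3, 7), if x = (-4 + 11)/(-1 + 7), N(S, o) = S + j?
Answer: 28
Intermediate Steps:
N(S, o) = 1 + S (N(S, o) = S + 1 = 1 + S)
x = 7/6 ≈ 1.1667
(x*6)*N(3, 7) = ((7/6)*6)*(1 + 3) = 7*4 = 28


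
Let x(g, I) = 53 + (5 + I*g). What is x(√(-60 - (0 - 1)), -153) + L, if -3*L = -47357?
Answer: 47531/3 - 153*I*√59 ≈ 15844.0 - 1175.2*I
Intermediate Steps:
L = 47357/3 (L = -⅓*(-47357) = 47357/3 ≈ 15786.)
x(g, I) = 58 + I*g
x(√(-60 - (0 - 1)), -153) + L = (58 - 153*√(-60 - (0 - 1))) + 47357/3 = (58 - 153*√(-60 - 1*(-1))) + 47357/3 = (58 - 153*√(-60 + 1)) + 47357/3 = (58 - 153*I*√59) + 47357/3 = 47531/3 - 153*I*√59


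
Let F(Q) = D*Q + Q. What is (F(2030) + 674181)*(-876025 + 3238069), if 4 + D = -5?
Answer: 1554085591404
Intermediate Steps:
D = -9 (D = -4 - 5 = -9)
F(Q) = -8*Q (F(Q) = -9*Q + Q = -8*Q)
(F(2030) + 674181)*(-876025 + 3238069) = (-8*2030 + 674181)*(-876025 + 3238069) = (-16240 + 674181)*2362044 = 657941*2362044 = 1554085591404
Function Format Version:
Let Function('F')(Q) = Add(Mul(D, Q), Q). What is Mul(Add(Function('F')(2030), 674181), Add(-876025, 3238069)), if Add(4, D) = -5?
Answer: 1554085591404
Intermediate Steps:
D = -9 (D = Add(-4, -5) = -9)
Function('F')(Q) = Mul(-8, Q) (Function('F')(Q) = Add(Mul(-9, Q), Q) = Mul(-8, Q))
Mul(Add(Function('F')(2030), 674181), Add(-876025, 3238069)) = Mul(Add(Mul(-8, 2030), 674181), Add(-876025, 3238069)) = Mul(Add(-16240, 674181), 2362044) = Mul(657941, 2362044) = 1554085591404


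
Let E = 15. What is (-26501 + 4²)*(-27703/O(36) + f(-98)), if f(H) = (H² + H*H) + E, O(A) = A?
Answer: -17594647625/36 ≈ -4.8874e+8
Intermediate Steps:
f(H) = 15 + 2*H² (f(H) = (H² + H*H) + 15 = (H² + H²) + 15 = 2*H² + 15 = 15 + 2*H²)
(-26501 + 4²)*(-27703/O(36) + f(-98)) = (-26501 + 4²)*(-27703/36 + (15 + 2*(-98)²)) = (-26501 + 16)*(-27703*1/36 + (15 + 2*9604)) = -26485*(-27703/36 + (15 + 19208)) = -26485*(-27703/36 + 19223) = -26485*664325/36 = -17594647625/36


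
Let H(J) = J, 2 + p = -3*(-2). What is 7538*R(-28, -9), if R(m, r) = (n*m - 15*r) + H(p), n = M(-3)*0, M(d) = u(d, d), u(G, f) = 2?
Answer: 1047782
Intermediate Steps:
p = 4 (p = -2 - 3*(-2) = -2 + 6 = 4)
M(d) = 2
n = 0 (n = 2*0 = 0)
R(m, r) = 4 - 15*r (R(m, r) = (0*m - 15*r) + 4 = (0 - 15*r) + 4 = -15*r + 4 = 4 - 15*r)
7538*R(-28, -9) = 7538*(4 - 15*(-9)) = 7538*(4 + 135) = 7538*139 = 1047782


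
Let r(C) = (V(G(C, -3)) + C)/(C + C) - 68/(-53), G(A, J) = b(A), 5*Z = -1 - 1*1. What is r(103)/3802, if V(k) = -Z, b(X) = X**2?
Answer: 97441/207551180 ≈ 0.00046948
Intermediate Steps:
Z = -2/5 (Z = (-1 - 1*1)/5 = (-1 - 1)/5 = (1/5)*(-2) = -2/5 ≈ -0.40000)
G(A, J) = A**2
V(k) = 2/5 (V(k) = -1*(-2/5) = 2/5)
r(C) = 68/53 + (2/5 + C)/(2*C) (r(C) = (2/5 + C)/(C + C) - 68/(-53) = (2/5 + C)/((2*C)) - 68*(-1)/53 = (2/5 + C)*(1/(2*C)) - 1*(-68/53) = (2/5 + C)/(2*C) + 68/53 = 68/53 + (2/5 + C)/(2*C))
r(103)/3802 = ((1/530)*(106 + 945*103)/103)/3802 = ((1/530)*(1/103)*(106 + 97335))*(1/3802) = ((1/530)*(1/103)*97441)*(1/3802) = (97441/54590)*(1/3802) = 97441/207551180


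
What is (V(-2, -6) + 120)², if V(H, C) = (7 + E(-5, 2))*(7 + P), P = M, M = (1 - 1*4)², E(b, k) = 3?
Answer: 78400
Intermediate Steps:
M = 9 (M = (1 - 4)² = (-3)² = 9)
P = 9
V(H, C) = 160 (V(H, C) = (7 + 3)*(7 + 9) = 10*16 = 160)
(V(-2, -6) + 120)² = (160 + 120)² = 280² = 78400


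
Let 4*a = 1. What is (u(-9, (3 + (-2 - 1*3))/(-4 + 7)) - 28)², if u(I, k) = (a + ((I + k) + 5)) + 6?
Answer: 100489/144 ≈ 697.84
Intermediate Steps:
a = ¼ (a = (¼)*1 = ¼ ≈ 0.25000)
u(I, k) = 45/4 + I + k (u(I, k) = (¼ + ((I + k) + 5)) + 6 = (¼ + (5 + I + k)) + 6 = (21/4 + I + k) + 6 = 45/4 + I + k)
(u(-9, (3 + (-2 - 1*3))/(-4 + 7)) - 28)² = ((45/4 - 9 + (3 + (-2 - 1*3))/(-4 + 7)) - 28)² = ((45/4 - 9 + (3 + (-2 - 3))/3) - 28)² = ((45/4 - 9 + (3 - 5)*(⅓)) - 28)² = ((45/4 - 9 - 2*⅓) - 28)² = ((45/4 - 9 - ⅔) - 28)² = (19/12 - 28)² = (-317/12)² = 100489/144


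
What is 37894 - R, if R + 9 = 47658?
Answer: -9755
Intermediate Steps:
R = 47649 (R = -9 + 47658 = 47649)
37894 - R = 37894 - 1*47649 = 37894 - 47649 = -9755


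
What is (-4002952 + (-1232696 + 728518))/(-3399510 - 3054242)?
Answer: 2253565/3226876 ≈ 0.69837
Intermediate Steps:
(-4002952 + (-1232696 + 728518))/(-3399510 - 3054242) = (-4002952 - 504178)/(-6453752) = -4507130*(-1/6453752) = 2253565/3226876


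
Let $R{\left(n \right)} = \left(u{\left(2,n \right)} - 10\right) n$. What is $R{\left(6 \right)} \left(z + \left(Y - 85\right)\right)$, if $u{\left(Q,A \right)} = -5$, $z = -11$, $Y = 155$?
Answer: $-5310$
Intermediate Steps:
$R{\left(n \right)} = - 15 n$ ($R{\left(n \right)} = \left(-5 - 10\right) n = - 15 n$)
$R{\left(6 \right)} \left(z + \left(Y - 85\right)\right) = \left(-15\right) 6 \left(-11 + \left(155 - 85\right)\right) = - 90 \left(-11 + \left(155 - 85\right)\right) = - 90 \left(-11 + 70\right) = \left(-90\right) 59 = -5310$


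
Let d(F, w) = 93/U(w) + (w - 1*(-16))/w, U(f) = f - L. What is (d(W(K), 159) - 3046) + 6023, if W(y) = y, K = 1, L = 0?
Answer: 473611/159 ≈ 2978.7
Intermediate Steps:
U(f) = f (U(f) = f - 1*0 = f + 0 = f)
d(F, w) = 93/w + (16 + w)/w (d(F, w) = 93/w + (w - 1*(-16))/w = 93/w + (w + 16)/w = 93/w + (16 + w)/w)
(d(W(K), 159) - 3046) + 6023 = ((109 + 159)/159 - 3046) + 6023 = ((1/159)*268 - 3046) + 6023 = (268/159 - 3046) + 6023 = -484046/159 + 6023 = 473611/159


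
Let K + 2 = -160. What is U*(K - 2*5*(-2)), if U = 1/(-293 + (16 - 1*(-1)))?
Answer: 71/138 ≈ 0.51449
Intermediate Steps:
K = -162 (K = -2 - 160 = -162)
U = -1/276 (U = 1/(-293 + (16 + 1)) = 1/(-293 + 17) = 1/(-276) = -1/276 ≈ -0.0036232)
U*(K - 2*5*(-2)) = -(-162 - 2*5*(-2))/276 = -(-162 - 10*(-2))/276 = -(-162 + 20)/276 = -1/276*(-142) = 71/138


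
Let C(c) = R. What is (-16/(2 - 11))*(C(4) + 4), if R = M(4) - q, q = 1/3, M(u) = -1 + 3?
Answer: 272/27 ≈ 10.074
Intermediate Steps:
M(u) = 2
q = ⅓ ≈ 0.33333
R = 5/3 (R = 2 - 1*⅓ = 2 - ⅓ = 5/3 ≈ 1.6667)
C(c) = 5/3
(-16/(2 - 11))*(C(4) + 4) = (-16/(2 - 11))*(5/3 + 4) = (-16/(-9))*(17/3) = -⅑*(-16)*(17/3) = (16/9)*(17/3) = 272/27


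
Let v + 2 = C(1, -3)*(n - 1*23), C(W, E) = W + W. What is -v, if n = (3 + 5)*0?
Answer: 48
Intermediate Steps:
C(W, E) = 2*W
n = 0 (n = 8*0 = 0)
v = -48 (v = -2 + (2*1)*(0 - 1*23) = -2 + 2*(0 - 23) = -2 + 2*(-23) = -2 - 46 = -48)
-v = -1*(-48) = 48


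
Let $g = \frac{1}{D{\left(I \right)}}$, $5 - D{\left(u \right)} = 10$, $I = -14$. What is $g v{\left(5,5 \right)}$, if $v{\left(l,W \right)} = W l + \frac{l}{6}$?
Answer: $- \frac{31}{6} \approx -5.1667$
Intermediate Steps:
$v{\left(l,W \right)} = \frac{l}{6} + W l$ ($v{\left(l,W \right)} = W l + l \frac{1}{6} = W l + \frac{l}{6} = \frac{l}{6} + W l$)
$D{\left(u \right)} = -5$ ($D{\left(u \right)} = 5 - 10 = -5$)
$g = - \frac{1}{5}$ ($g = \frac{1}{-5} = - \frac{1}{5} \approx -0.2$)
$g v{\left(5,5 \right)} = - \frac{5 \left(\frac{1}{6} + 5\right)}{5} = - \frac{5 \cdot \frac{31}{6}}{5} = \left(- \frac{1}{5}\right) \frac{155}{6} = - \frac{31}{6}$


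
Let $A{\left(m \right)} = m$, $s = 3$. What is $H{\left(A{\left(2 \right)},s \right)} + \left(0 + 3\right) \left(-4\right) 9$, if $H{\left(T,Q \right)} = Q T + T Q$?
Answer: $-96$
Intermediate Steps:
$H{\left(T,Q \right)} = 2 Q T$ ($H{\left(T,Q \right)} = Q T + Q T = 2 Q T$)
$H{\left(A{\left(2 \right)},s \right)} + \left(0 + 3\right) \left(-4\right) 9 = 2 \cdot 3 \cdot 2 + \left(0 + 3\right) \left(-4\right) 9 = 12 + 3 \left(-4\right) 9 = 12 - 108 = -96$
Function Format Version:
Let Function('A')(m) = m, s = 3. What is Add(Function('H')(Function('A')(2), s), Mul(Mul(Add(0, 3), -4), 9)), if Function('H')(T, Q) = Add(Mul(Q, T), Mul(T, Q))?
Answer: -96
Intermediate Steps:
Function('H')(T, Q) = Mul(2, Q, T) (Function('H')(T, Q) = Add(Mul(Q, T), Mul(Q, T)) = Mul(2, Q, T))
Add(Function('H')(Function('A')(2), s), Mul(Mul(Add(0, 3), -4), 9)) = Add(Mul(2, 3, 2), Mul(Mul(Add(0, 3), -4), 9)) = Add(12, Mul(Mul(3, -4), 9)) = Add(12, Mul(-12, 9)) = Add(12, -108) = -96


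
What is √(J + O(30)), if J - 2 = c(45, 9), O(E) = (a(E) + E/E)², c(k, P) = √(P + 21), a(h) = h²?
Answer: √(811803 + √30) ≈ 901.00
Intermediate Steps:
c(k, P) = √(21 + P)
O(E) = (1 + E²)² (O(E) = (E² + E/E)² = (E² + 1)² = (1 + E²)²)
J = 2 + √30 (J = 2 + √(21 + 9) = 2 + √30 ≈ 7.4772)
√(J + O(30)) = √((2 + √30) + (1 + 30²)²) = √((2 + √30) + (1 + 900)²) = √((2 + √30) + 901²) = √((2 + √30) + 811801) = √(811803 + √30)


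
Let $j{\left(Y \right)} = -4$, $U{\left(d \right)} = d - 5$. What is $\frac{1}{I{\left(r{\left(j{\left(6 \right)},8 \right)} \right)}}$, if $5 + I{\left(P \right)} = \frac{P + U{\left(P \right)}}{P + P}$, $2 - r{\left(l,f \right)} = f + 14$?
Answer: $- \frac{8}{31} \approx -0.25806$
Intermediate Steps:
$U{\left(d \right)} = -5 + d$
$r{\left(l,f \right)} = -12 - f$ ($r{\left(l,f \right)} = 2 - \left(f + 14\right) = 2 - \left(14 + f\right) = -12 - f$)
$I{\left(P \right)} = -5 + \frac{-5 + 2 P}{2 P}$ ($I{\left(P \right)} = -5 + \frac{P + \left(-5 + P\right)}{P + P} = -5 + \frac{-5 + 2 P}{2 P}$)
$\frac{1}{I{\left(r{\left(j{\left(6 \right)},8 \right)} \right)}} = \frac{1}{-4 - \frac{5}{2 \left(-12 - 8\right)}} = \frac{1}{-4 - \frac{5}{2 \left(-20\right)}} = \frac{1}{-4 - - \frac{1}{8}} = \frac{1}{-4 + \frac{1}{8}} = \frac{1}{- \frac{31}{8}} = - \frac{8}{31}$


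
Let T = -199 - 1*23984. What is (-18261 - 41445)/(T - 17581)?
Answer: 29853/20882 ≈ 1.4296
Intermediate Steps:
T = -24183 (T = -199 - 23984 = -24183)
(-18261 - 41445)/(T - 17581) = (-18261 - 41445)/(-24183 - 17581) = -59706/(-41764) = -59706*(-1/41764) = 29853/20882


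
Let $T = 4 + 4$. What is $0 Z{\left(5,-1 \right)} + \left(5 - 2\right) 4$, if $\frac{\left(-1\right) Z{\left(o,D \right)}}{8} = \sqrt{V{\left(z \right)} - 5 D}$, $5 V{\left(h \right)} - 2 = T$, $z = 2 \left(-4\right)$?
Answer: $12$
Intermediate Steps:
$T = 8$
$z = -8$
$V{\left(h \right)} = 2$ ($V{\left(h \right)} = \frac{2}{5} + \frac{1}{5} \cdot 8 = \frac{2}{5} + \frac{8}{5} = 2$)
$Z{\left(o,D \right)} = - 8 \sqrt{2 - 5 D}$
$0 Z{\left(5,-1 \right)} + \left(5 - 2\right) 4 = 0 \left(- 8 \sqrt{2 - -5}\right) + \left(5 - 2\right) 4 = 0 \left(- 8 \sqrt{2 + 5}\right) + 3 \cdot 4 = 0 \left(- 8 \sqrt{7}\right) + 12 = 0 + 12 = 12$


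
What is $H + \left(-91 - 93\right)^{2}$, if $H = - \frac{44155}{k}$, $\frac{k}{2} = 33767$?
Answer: $\frac{2286386949}{67534} \approx 33855.0$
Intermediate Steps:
$k = 67534$ ($k = 2 \cdot 33767 = 67534$)
$H = - \frac{44155}{67534} \approx -0.65382$
$H + \left(-91 - 93\right)^{2} = - \frac{44155}{67534} + \left(-91 - 93\right)^{2} = - \frac{44155}{67534} + \left(-184\right)^{2} = - \frac{44155}{67534} + 33856 = \frac{2286386949}{67534}$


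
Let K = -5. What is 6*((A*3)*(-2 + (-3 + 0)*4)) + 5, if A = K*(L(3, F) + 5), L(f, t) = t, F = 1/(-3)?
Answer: 5885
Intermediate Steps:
F = -⅓ (F = 1*(-⅓) = -⅓ ≈ -0.33333)
A = -70/3 (A = -5*(-⅓ + 5) = -5*14/3 = -70/3 ≈ -23.333)
6*((A*3)*(-2 + (-3 + 0)*4)) + 5 = 6*((-70/3*3)*(-2 + (-3 + 0)*4)) + 5 = 6*(-70*(-2 - 3*4)) + 5 = 6*(-70*(-2 - 12)) + 5 = 6*(-70*(-14)) + 5 = 6*980 + 5 = 5880 + 5 = 5885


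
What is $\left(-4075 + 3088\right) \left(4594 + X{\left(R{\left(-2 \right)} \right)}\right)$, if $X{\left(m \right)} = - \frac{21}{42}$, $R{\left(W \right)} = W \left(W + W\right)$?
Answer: $- \frac{9067569}{2} \approx -4.5338 \cdot 10^{6}$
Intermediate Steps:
$R{\left(W \right)} = 2 W^{2}$ ($R{\left(W \right)} = W 2 W = 2 W^{2}$)
$X{\left(m \right)} = - \frac{1}{2}$ ($X{\left(m \right)} = \left(-21\right) \frac{1}{42} = - \frac{1}{2}$)
$\left(-4075 + 3088\right) \left(4594 + X{\left(R{\left(-2 \right)} \right)}\right) = \left(-4075 + 3088\right) \left(4594 - \frac{1}{2}\right) = \left(-987\right) \frac{9187}{2} = - \frac{9067569}{2}$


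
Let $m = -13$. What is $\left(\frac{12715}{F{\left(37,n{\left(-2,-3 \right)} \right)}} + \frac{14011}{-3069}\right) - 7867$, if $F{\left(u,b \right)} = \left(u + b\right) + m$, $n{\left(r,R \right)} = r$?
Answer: $- \frac{44768183}{6138} \approx -7293.6$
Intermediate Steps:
$F{\left(u,b \right)} = -13 + b + u$ ($F{\left(u,b \right)} = \left(u + b\right) - 13 = \left(b + u\right) - 13 = -13 + b + u$)
$\left(\frac{12715}{F{\left(37,n{\left(-2,-3 \right)} \right)}} + \frac{14011}{-3069}\right) - 7867 = \left(\frac{12715}{-13 - 2 + 37} + \frac{14011}{-3069}\right) - 7867 = \left(\frac{12715}{22} + 14011 \left(- \frac{1}{3069}\right)\right) - 7867 = \left(12715 \cdot \frac{1}{22} - \frac{14011}{3069}\right) - 7867 = \left(\frac{12715}{22} - \frac{14011}{3069}\right) - 7867 = \frac{3519463}{6138} - 7867 = - \frac{44768183}{6138}$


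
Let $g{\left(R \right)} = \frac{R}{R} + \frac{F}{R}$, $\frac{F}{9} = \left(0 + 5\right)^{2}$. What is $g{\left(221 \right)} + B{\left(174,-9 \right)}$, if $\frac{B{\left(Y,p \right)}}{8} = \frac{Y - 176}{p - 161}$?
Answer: $\frac{2334}{1105} \approx 2.1122$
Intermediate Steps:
$F = 225$ ($F = 9 \left(0 + 5\right)^{2} = 9 \cdot 5^{2} = 9 \cdot 25 = 225$)
$B{\left(Y,p \right)} = \frac{8 \left(-176 + Y\right)}{-161 + p}$ ($B{\left(Y,p \right)} = 8 \frac{Y - 176}{p - 161} = 8 \frac{-176 + Y}{-161 + p} = \frac{8 \left(-176 + Y\right)}{-161 + p}$)
$g{\left(R \right)} = 1 + \frac{225}{R}$ ($g{\left(R \right)} = \frac{R}{R} + \frac{225}{R} = 1 + \frac{225}{R}$)
$g{\left(221 \right)} + B{\left(174,-9 \right)} = \frac{225 + 221}{221} + \frac{8 \left(-176 + 174\right)}{-161 - 9} = \frac{1}{221} \cdot 446 + 8 \frac{1}{-170} \left(-2\right) = \frac{446}{221} + 8 \left(- \frac{1}{170}\right) \left(-2\right) = \frac{446}{221} + \frac{8}{85} = \frac{2334}{1105}$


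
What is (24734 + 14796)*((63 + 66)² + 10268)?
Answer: 1063712770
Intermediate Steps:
(24734 + 14796)*((63 + 66)² + 10268) = 39530*(129² + 10268) = 39530*(16641 + 10268) = 39530*26909 = 1063712770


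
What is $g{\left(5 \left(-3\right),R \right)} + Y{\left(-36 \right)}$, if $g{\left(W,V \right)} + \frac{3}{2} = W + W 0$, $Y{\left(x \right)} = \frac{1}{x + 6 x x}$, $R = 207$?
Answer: $- \frac{127709}{7740} \approx -16.5$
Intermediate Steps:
$Y{\left(x \right)} = \frac{1}{x + 6 x^{2}}$
$g{\left(W,V \right)} = - \frac{3}{2} + W$ ($g{\left(W,V \right)} = - \frac{3}{2} + \left(W + W 0\right) = - \frac{3}{2} + \left(W + 0\right) = - \frac{3}{2} + W$)
$g{\left(5 \left(-3\right),R \right)} + Y{\left(-36 \right)} = \left(- \frac{3}{2} + 5 \left(-3\right)\right) + \frac{1}{\left(-36\right) \left(1 + 6 \left(-36\right)\right)} = \left(- \frac{3}{2} - 15\right) - \frac{1}{36 \left(1 - 216\right)} = - \frac{33}{2} - \frac{1}{36 \left(-215\right)} = - \frac{33}{2} - - \frac{1}{7740} = - \frac{33}{2} + \frac{1}{7740} = - \frac{127709}{7740}$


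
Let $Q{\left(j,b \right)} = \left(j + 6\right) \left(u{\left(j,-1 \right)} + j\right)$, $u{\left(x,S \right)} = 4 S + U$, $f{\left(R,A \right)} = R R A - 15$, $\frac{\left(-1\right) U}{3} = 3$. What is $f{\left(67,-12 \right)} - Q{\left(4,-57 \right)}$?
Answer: $-53793$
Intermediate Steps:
$U = -9$ ($U = \left(-3\right) 3 = -9$)
$f{\left(R,A \right)} = -15 + A R^{2}$ ($f{\left(R,A \right)} = R^{2} A - 15 = A R^{2} - 15 = -15 + A R^{2}$)
$u{\left(x,S \right)} = -9 + 4 S$ ($u{\left(x,S \right)} = 4 S - 9 = -9 + 4 S$)
$Q{\left(j,b \right)} = \left(-13 + j\right) \left(6 + j\right)$ ($Q{\left(j,b \right)} = \left(j + 6\right) \left(\left(-9 + 4 \left(-1\right)\right) + j\right) = \left(6 + j\right) \left(\left(-9 - 4\right) + j\right) = \left(6 + j\right) \left(-13 + j\right) = \left(-13 + j\right) \left(6 + j\right)$)
$f{\left(67,-12 \right)} - Q{\left(4,-57 \right)} = \left(-15 - 12 \cdot 67^{2}\right) - \left(-78 + 4^{2} - 28\right) = \left(-15 - 53868\right) - \left(-78 + 16 - 28\right) = \left(-15 - 53868\right) - -90 = -53883 + 90 = -53793$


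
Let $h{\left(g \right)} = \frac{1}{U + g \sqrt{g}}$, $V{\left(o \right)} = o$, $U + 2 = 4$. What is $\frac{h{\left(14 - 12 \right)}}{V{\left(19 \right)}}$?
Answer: $- \frac{1}{38} + \frac{\sqrt{2}}{38} \approx 0.0109$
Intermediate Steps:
$U = 2$ ($U = -2 + 4 = 2$)
$h{\left(g \right)} = \frac{1}{2 + g^{\frac{3}{2}}}$ ($h{\left(g \right)} = \frac{1}{2 + g \sqrt{g}} = \frac{1}{2 + g^{\frac{3}{2}}}$)
$\frac{h{\left(14 - 12 \right)}}{V{\left(19 \right)}} = \frac{1}{\left(2 + \left(14 - 12\right)^{\frac{3}{2}}\right) 19} = \frac{1}{2 + 2^{\frac{3}{2}}} \cdot \frac{1}{19} = \frac{1}{2 + 2 \sqrt{2}} \cdot \frac{1}{19} = \frac{1}{19 \left(2 + 2 \sqrt{2}\right)}$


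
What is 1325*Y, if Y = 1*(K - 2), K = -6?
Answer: -10600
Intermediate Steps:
Y = -8 (Y = 1*(-6 - 2) = 1*(-8) = -8)
1325*Y = 1325*(-8) = -10600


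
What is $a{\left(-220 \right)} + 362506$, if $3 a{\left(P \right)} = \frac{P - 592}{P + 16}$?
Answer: $\frac{55463621}{153} \approx 3.6251 \cdot 10^{5}$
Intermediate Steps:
$a{\left(P \right)} = \frac{-592 + P}{3 \left(16 + P\right)}$ ($a{\left(P \right)} = \frac{\left(P - 592\right) \frac{1}{P + 16}}{3} = \frac{\left(-592 + P\right) \frac{1}{16 + P}}{3} = \frac{\frac{1}{16 + P} \left(-592 + P\right)}{3} = \frac{-592 + P}{3 \left(16 + P\right)}$)
$a{\left(-220 \right)} + 362506 = \frac{-592 - 220}{3 \left(16 - 220\right)} + 362506 = \frac{1}{3} \frac{1}{-204} \left(-812\right) + 362506 = \frac{1}{3} \left(- \frac{1}{204}\right) \left(-812\right) + 362506 = \frac{203}{153} + 362506 = \frac{55463621}{153}$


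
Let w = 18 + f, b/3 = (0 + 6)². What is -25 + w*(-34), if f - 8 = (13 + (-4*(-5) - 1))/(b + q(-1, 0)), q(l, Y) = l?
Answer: -98351/107 ≈ -919.17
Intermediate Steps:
b = 108 (b = 3*(0 + 6)² = 3*6² = 3*36 = 108)
f = 888/107 (f = 8 + (13 + (-4*(-5) - 1))/(108 - 1) = 8 + (13 + (20 - 1))/107 = 8 + (13 + 19)*(1/107) = 8 + 32*(1/107) = 8 + 32/107 = 888/107 ≈ 8.2991)
w = 2814/107 (w = 18 + 888/107 = 2814/107 ≈ 26.299)
-25 + w*(-34) = -25 + (2814/107)*(-34) = -25 - 95676/107 = -98351/107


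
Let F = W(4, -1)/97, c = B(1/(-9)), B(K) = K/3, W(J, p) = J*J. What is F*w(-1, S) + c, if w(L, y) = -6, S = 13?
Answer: -2689/2619 ≈ -1.0267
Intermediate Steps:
W(J, p) = J²
B(K) = K/3 (B(K) = K*(⅓) = K/3)
c = -1/27 (c = (⅓)/(-9) = (⅓)*(-⅑) = -1/27 ≈ -0.037037)
F = 16/97 (F = 4²/97 = 16*(1/97) = 16/97 ≈ 0.16495)
F*w(-1, S) + c = (16/97)*(-6) - 1/27 = -96/97 - 1/27 = -2689/2619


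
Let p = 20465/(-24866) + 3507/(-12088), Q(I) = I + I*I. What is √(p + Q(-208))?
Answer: √243121424118346938158/75145052 ≈ 207.50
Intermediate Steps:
Q(I) = I + I²
p = -167292991/150290104 (p = 20465*(-1/24866) + 3507*(-1/12088) = -20465/24866 - 3507/12088 = -167292991/150290104 ≈ -1.1131)
√(p + Q(-208)) = √(-167292991/150290104 - 208*(1 - 208)) = √(-167292991/150290104 - 208*(-207)) = √(-167292991/150290104 + 43056) = √(6470723424833/150290104) = √243121424118346938158/75145052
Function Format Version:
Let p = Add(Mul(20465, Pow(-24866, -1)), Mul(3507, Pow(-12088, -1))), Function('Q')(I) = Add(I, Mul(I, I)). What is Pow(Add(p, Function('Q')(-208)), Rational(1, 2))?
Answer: Mul(Rational(1, 75145052), Pow(243121424118346938158, Rational(1, 2))) ≈ 207.50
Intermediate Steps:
Function('Q')(I) = Add(I, Pow(I, 2))
p = Rational(-167292991, 150290104) (p = Add(Mul(20465, Rational(-1, 24866)), Mul(3507, Rational(-1, 12088))) = Add(Rational(-20465, 24866), Rational(-3507, 12088)) = Rational(-167292991, 150290104) ≈ -1.1131)
Pow(Add(p, Function('Q')(-208)), Rational(1, 2)) = Pow(Add(Rational(-167292991, 150290104), Mul(-208, Add(1, -208))), Rational(1, 2)) = Pow(Add(Rational(-167292991, 150290104), Mul(-208, -207)), Rational(1, 2)) = Pow(Add(Rational(-167292991, 150290104), 43056), Rational(1, 2)) = Pow(Rational(6470723424833, 150290104), Rational(1, 2)) = Mul(Rational(1, 75145052), Pow(243121424118346938158, Rational(1, 2)))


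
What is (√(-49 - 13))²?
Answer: -62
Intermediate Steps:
(√(-49 - 13))² = (√(-62))² = (I*√62)² = -62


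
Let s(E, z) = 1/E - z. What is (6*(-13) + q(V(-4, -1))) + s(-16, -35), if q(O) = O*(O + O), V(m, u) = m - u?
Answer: -401/16 ≈ -25.063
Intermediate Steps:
q(O) = 2*O² (q(O) = O*(2*O) = 2*O²)
(6*(-13) + q(V(-4, -1))) + s(-16, -35) = (6*(-13) + 2*(-4 - 1*(-1))²) + (1/(-16) - 1*(-35)) = (-78 + 2*(-4 + 1)²) + (-1/16 + 35) = (-78 + 2*(-3)²) + 559/16 = (-78 + 2*9) + 559/16 = (-78 + 18) + 559/16 = -60 + 559/16 = -401/16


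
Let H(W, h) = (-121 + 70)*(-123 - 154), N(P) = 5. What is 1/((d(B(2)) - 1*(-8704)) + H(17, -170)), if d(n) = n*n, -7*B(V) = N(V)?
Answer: 49/1118744 ≈ 4.3799e-5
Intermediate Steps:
B(V) = -5/7 (B(V) = -1/7*5 = -5/7)
d(n) = n**2
H(W, h) = 14127 (H(W, h) = -51*(-277) = 14127)
1/((d(B(2)) - 1*(-8704)) + H(17, -170)) = 1/(((-5/7)**2 - 1*(-8704)) + 14127) = 1/((25/49 + 8704) + 14127) = 1/(426521/49 + 14127) = 1/(1118744/49) = 49/1118744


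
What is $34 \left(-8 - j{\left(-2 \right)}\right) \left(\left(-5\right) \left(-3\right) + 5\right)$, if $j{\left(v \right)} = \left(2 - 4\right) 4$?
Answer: $0$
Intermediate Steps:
$j{\left(v \right)} = -8$ ($j{\left(v \right)} = \left(-2\right) 4 = -8$)
$34 \left(-8 - j{\left(-2 \right)}\right) \left(\left(-5\right) \left(-3\right) + 5\right) = 34 \left(-8 - -8\right) \left(\left(-5\right) \left(-3\right) + 5\right) = 34 \left(-8 + 8\right) \left(15 + 5\right) = 34 \cdot 0 \cdot 20 = 0 \cdot 20 = 0$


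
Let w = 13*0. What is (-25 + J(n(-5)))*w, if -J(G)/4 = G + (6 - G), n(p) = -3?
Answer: 0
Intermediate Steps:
J(G) = -24 (J(G) = -4*(G + (6 - G)) = -4*6 = -24)
w = 0
(-25 + J(n(-5)))*w = (-25 - 24)*0 = -49*0 = 0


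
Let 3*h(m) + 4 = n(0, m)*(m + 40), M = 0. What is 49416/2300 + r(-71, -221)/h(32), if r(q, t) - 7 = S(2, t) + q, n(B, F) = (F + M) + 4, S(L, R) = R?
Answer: 31480527/1488100 ≈ 21.155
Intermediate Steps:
n(B, F) = 4 + F (n(B, F) = (F + 0) + 4 = F + 4 = 4 + F)
r(q, t) = 7 + q + t (r(q, t) = 7 + (t + q) = 7 + (q + t) = 7 + q + t)
h(m) = -4/3 + (4 + m)*(40 + m)/3 (h(m) = -4/3 + ((4 + m)*(m + 40))/3 = -4/3 + ((4 + m)*(40 + m))/3 = -4/3 + (4 + m)*(40 + m)/3)
49416/2300 + r(-71, -221)/h(32) = 49416/2300 + (7 - 71 - 221)/(52 + (⅓)*32² + (44/3)*32) = 49416*(1/2300) - 285/(52 + (⅓)*1024 + 1408/3) = 12354/575 - 285/(52 + 1024/3 + 1408/3) = 12354/575 - 285/2588/3 = 12354/575 - 285*3/2588 = 12354/575 - 855/2588 = 31480527/1488100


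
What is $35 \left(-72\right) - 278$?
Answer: $-2798$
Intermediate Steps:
$35 \left(-72\right) - 278 = -2520 - 278 = -2798$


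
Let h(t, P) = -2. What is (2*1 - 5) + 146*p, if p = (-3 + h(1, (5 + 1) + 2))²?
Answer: 3647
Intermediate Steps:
p = 25 (p = (-3 - 2)² = (-5)² = 25)
(2*1 - 5) + 146*p = (2*1 - 5) + 146*25 = (2 - 5) + 3650 = -3 + 3650 = 3647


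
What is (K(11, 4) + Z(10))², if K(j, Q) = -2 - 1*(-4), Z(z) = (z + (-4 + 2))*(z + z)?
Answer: 26244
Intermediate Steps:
Z(z) = 2*z*(-2 + z) (Z(z) = (z - 2)*(2*z) = (-2 + z)*(2*z) = 2*z*(-2 + z))
K(j, Q) = 2 (K(j, Q) = -2 + 4 = 2)
(K(11, 4) + Z(10))² = (2 + 2*10*(-2 + 10))² = (2 + 2*10*8)² = (2 + 160)² = 162² = 26244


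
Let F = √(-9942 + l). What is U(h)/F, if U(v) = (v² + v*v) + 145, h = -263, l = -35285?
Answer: -138483*I*√923/6461 ≈ -651.17*I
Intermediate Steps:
U(v) = 145 + 2*v² (U(v) = (v² + v²) + 145 = 2*v² + 145 = 145 + 2*v²)
F = 7*I*√923 (F = √(-9942 - 35285) = √(-45227) = 7*I*√923 ≈ 212.67*I)
U(h)/F = (145 + 2*(-263)²)/((7*I*√923)) = (145 + 2*69169)*(-I*√923/6461) = (145 + 138338)*(-I*√923/6461) = 138483*(-I*√923/6461) = -138483*I*√923/6461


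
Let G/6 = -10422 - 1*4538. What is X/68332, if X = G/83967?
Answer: -680/43466917 ≈ -1.5644e-5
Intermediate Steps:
G = -89760 (G = 6*(-10422 - 1*4538) = 6*(-10422 - 4538) = 6*(-14960) = -89760)
X = -29920/27989 (X = -89760/83967 = -89760*1/83967 = -29920/27989 ≈ -1.0690)
X/68332 = -29920/27989/68332 = -29920/27989*1/68332 = -680/43466917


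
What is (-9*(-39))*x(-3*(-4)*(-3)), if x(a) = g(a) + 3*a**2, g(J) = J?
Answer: 1352052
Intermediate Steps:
x(a) = a + 3*a**2
(-9*(-39))*x(-3*(-4)*(-3)) = (-9*(-39))*((-3*(-4)*(-3))*(1 + 3*(-3*(-4)*(-3)))) = 351*((12*(-3))*(1 + 3*(12*(-3)))) = 351*(-36*(1 + 3*(-36))) = 351*(-36*(1 - 108)) = 351*(-36*(-107)) = 351*3852 = 1352052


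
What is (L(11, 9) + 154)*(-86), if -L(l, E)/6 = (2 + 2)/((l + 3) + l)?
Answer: -329036/25 ≈ -13161.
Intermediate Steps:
L(l, E) = -24/(3 + 2*l) (L(l, E) = -6*(2 + 2)/((l + 3) + l) = -24/((3 + l) + l) = -24/(3 + 2*l))
(L(11, 9) + 154)*(-86) = (-24/(3 + 2*11) + 154)*(-86) = (-24/(3 + 22) + 154)*(-86) = (-24/25 + 154)*(-86) = (3826/25)*(-86) = -329036/25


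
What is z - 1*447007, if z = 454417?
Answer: 7410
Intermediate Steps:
z - 1*447007 = 454417 - 1*447007 = 454417 - 447007 = 7410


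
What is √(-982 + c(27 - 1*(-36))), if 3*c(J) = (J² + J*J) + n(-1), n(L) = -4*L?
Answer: 2*√3747/3 ≈ 40.808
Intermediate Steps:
c(J) = 4/3 + 2*J²/3 (c(J) = ((J² + J*J) - 4*(-1))/3 = ((J² + J²) + 4)/3 = (2*J² + 4)/3 = (4 + 2*J²)/3 = 4/3 + 2*J²/3)
√(-982 + c(27 - 1*(-36))) = √(-982 + (4/3 + 2*(27 - 1*(-36))²/3)) = √(-982 + (4/3 + 2*(27 + 36)²/3)) = √(-982 + (4/3 + (⅔)*63²)) = √(-982 + (4/3 + (⅔)*3969)) = √(-982 + (4/3 + 2646)) = √(-982 + 7942/3) = √(4996/3) = 2*√3747/3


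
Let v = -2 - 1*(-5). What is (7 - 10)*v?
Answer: -9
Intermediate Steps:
v = 3 (v = -2 + 5 = 3)
(7 - 10)*v = (7 - 10)*3 = -3*3 = -9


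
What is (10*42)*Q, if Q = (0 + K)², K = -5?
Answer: 10500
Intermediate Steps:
Q = 25 (Q = (0 - 5)² = (-5)² = 25)
(10*42)*Q = (10*42)*25 = 420*25 = 10500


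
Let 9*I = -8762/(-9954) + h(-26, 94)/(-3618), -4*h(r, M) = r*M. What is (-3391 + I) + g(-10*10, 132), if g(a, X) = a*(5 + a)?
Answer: 110004878953/18006786 ≈ 6109.1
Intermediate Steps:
h(r, M) = -M*r/4 (h(r, M) = -r*M/4 = -M*r/4)
I = 1423279/18006786 (I = (-8762/(-9954) - 1/4*94*(-26)/(-3618))/9 = (-8762*(-1/9954) + 611*(-1/3618))/9 = (4381/4977 - 611/3618)/9 = (1/9)*(1423279/2000754) = 1423279/18006786 ≈ 0.079041)
(-3391 + I) + g(-10*10, 132) = (-3391 + 1423279/18006786) + (-10*10)*(5 - 10*10) = -61059588047/18006786 - 100*(5 - 100) = -61059588047/18006786 - 100*(-95) = -61059588047/18006786 + 9500 = 110004878953/18006786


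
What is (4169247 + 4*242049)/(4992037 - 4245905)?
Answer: 5137443/746132 ≈ 6.8854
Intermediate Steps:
(4169247 + 4*242049)/(4992037 - 4245905) = (4169247 + 968196)/746132 = 5137443*(1/746132) = 5137443/746132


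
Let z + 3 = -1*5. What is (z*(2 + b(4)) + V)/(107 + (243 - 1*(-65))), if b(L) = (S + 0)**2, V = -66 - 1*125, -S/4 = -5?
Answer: -3407/415 ≈ -8.2096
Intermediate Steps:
S = 20 (S = -4*(-5) = 20)
V = -191 (V = -66 - 125 = -191)
b(L) = 400 (b(L) = (20 + 0)**2 = 20**2 = 400)
z = -8 (z = -3 - 1*5 = -3 - 5 = -8)
(z*(2 + b(4)) + V)/(107 + (243 - 1*(-65))) = (-8*(2 + 400) - 191)/(107 + (243 - 1*(-65))) = (-8*402 - 191)/(107 + (243 + 65)) = (-3216 - 191)/(107 + 308) = -3407/415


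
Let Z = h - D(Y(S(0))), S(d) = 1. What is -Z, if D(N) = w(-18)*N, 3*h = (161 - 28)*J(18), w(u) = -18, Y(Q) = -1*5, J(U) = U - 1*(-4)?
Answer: -2656/3 ≈ -885.33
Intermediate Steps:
J(U) = 4 + U (J(U) = U + 4 = 4 + U)
Y(Q) = -5
h = 2926/3 (h = ((161 - 28)*(4 + 18))/3 = (133*22)/3 = (1/3)*2926 = 2926/3 ≈ 975.33)
D(N) = -18*N
Z = 2656/3 (Z = 2926/3 - (-18)*(-5) = 2926/3 - 1*90 = 2926/3 - 90 = 2656/3 ≈ 885.33)
-Z = -1*2656/3 = -2656/3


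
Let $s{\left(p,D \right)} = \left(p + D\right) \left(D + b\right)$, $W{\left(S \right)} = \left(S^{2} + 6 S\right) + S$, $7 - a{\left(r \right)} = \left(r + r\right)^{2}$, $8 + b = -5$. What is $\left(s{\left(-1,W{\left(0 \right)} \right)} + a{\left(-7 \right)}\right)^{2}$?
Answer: $30976$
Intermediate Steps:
$b = -13$ ($b = -8 - 5 = -13$)
$a{\left(r \right)} = 7 - 4 r^{2}$ ($a{\left(r \right)} = 7 - \left(r + r\right)^{2} = 7 - \left(2 r\right)^{2} = 7 - 4 r^{2}$)
$W{\left(S \right)} = S^{2} + 7 S$
$s{\left(p,D \right)} = \left(-13 + D\right) \left(D + p\right)$ ($s{\left(p,D \right)} = \left(p + D\right) \left(D - 13\right) = \left(D + p\right) \left(-13 + D\right) = \left(-13 + D\right) \left(D + p\right)$)
$\left(s{\left(-1,W{\left(0 \right)} \right)} + a{\left(-7 \right)}\right)^{2} = \left(\left(\left(0 \left(7 + 0\right)\right)^{2} - 13 \cdot 0 \left(7 + 0\right) - -13 + 0 \left(7 + 0\right) \left(-1\right)\right) + \left(7 - 4 \left(-7\right)^{2}\right)\right)^{2} = \left(\left(\left(0 \cdot 7\right)^{2} - 13 \cdot 0 \cdot 7 + 13 + 0 \cdot 7 \left(-1\right)\right) + \left(7 - 196\right)\right)^{2} = \left(\left(0^{2} - 0 + 13 + 0 \left(-1\right)\right) + \left(7 - 196\right)\right)^{2} = \left(\left(0 + 0 + 13 + 0\right) - 189\right)^{2} = \left(13 - 189\right)^{2} = \left(-176\right)^{2} = 30976$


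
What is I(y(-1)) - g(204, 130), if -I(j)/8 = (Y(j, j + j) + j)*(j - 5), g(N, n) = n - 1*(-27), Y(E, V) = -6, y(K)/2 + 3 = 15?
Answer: -2893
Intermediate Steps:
y(K) = 24 (y(K) = -6 + 2*15 = -6 + 30 = 24)
g(N, n) = 27 + n (g(N, n) = n + 27 = 27 + n)
I(j) = -8*(-6 + j)*(-5 + j) (I(j) = -8*(-6 + j)*(j - 5) = -8*(-6 + j)*(-5 + j))
I(y(-1)) - g(204, 130) = (-240 - 8*24² + 88*24) - (27 + 130) = (-240 - 8*576 + 2112) - 1*157 = (-240 - 4608 + 2112) - 157 = -2736 - 157 = -2893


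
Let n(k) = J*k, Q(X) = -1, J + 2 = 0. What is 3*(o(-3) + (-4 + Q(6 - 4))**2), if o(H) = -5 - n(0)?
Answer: 60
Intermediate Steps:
J = -2 (J = -2 + 0 = -2)
n(k) = -2*k
o(H) = -5 (o(H) = -5 - (-2)*0 = -5 - 1*0 = -5 + 0 = -5)
3*(o(-3) + (-4 + Q(6 - 4))**2) = 3*(-5 + (-4 - 1)**2) = 3*(-5 + (-5)**2) = 3*(-5 + 25) = 3*20 = 60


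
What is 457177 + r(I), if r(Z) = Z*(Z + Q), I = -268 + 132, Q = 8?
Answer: 474585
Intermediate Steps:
I = -136
r(Z) = Z*(8 + Z) (r(Z) = Z*(Z + 8) = Z*(8 + Z))
457177 + r(I) = 457177 - 136*(8 - 136) = 457177 - 136*(-128) = 457177 + 17408 = 474585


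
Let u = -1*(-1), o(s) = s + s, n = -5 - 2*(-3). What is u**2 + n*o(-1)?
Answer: -1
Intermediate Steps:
n = 1 (n = -5 + 6 = 1)
o(s) = 2*s
u = 1
u**2 + n*o(-1) = 1**2 + 1*(2*(-1)) = 1 + 1*(-2) = 1 - 2 = -1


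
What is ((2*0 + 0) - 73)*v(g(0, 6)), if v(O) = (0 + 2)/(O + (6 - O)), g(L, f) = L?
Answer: -73/3 ≈ -24.333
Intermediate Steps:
v(O) = ⅓ (v(O) = 2/6 = 2*(⅙) = ⅓)
((2*0 + 0) - 73)*v(g(0, 6)) = ((2*0 + 0) - 73)*(⅓) = ((0 + 0) - 73)*(⅓) = (0 - 73)*(⅓) = -73*⅓ = -73/3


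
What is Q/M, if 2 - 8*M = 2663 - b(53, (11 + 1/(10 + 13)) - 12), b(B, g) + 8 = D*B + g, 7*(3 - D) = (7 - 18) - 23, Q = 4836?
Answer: -3114384/181409 ≈ -17.168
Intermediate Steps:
D = 55/7 (D = 3 - ((7 - 18) - 23)/7 = 3 - (-11 - 23)/7 = 3 - 1/7*(-34) = 3 + 34/7 = 55/7 ≈ 7.8571)
b(B, g) = -8 + g + 55*B/7 (b(B, g) = -8 + (55*B/7 + g) = -8 + (g + 55*B/7) = -8 + g + 55*B/7)
M = -181409/644 (M = 1/4 - (2663 - (-8 + ((11 + 1/(10 + 13)) - 12) + (55/7)*53))/8 = 1/4 - (2663 - (-8 + ((11 + 1/23) - 12) + 2915/7))/8 = 1/4 - (2663 - (-8 + (254/23 - 12) + 2915/7))/8 = 1/4 - (2663 - (-8 - 22/23 + 2915/7))/8 = 1/4 - (2663 - 1*65603/161)/8 = 1/4 - (2663 - 65603/161)/8 = 1/4 - 1/8*363140/161 = 1/4 - 90785/322 = -181409/644 ≈ -281.69)
Q/M = 4836/(-181409/644) = 4836*(-644/181409) = -3114384/181409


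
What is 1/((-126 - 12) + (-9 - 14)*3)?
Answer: -1/207 ≈ -0.0048309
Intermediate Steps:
1/((-126 - 12) + (-9 - 14)*3) = 1/(-138 - 23*3) = 1/(-138 - 69) = 1/(-207) = -1/207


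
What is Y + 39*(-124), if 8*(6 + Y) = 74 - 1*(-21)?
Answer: -38641/8 ≈ -4830.1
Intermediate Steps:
Y = 47/8 (Y = -6 + (74 - 1*(-21))/8 = -6 + (74 + 21)/8 = -6 + (⅛)*95 = -6 + 95/8 = 47/8 ≈ 5.8750)
Y + 39*(-124) = 47/8 + 39*(-124) = 47/8 - 4836 = -38641/8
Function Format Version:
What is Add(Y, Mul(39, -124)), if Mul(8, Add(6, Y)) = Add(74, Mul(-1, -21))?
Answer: Rational(-38641, 8) ≈ -4830.1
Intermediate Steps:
Y = Rational(47, 8) (Y = Add(-6, Mul(Rational(1, 8), Add(74, Mul(-1, -21)))) = Add(-6, Mul(Rational(1, 8), Add(74, 21))) = Add(-6, Mul(Rational(1, 8), 95)) = Add(-6, Rational(95, 8)) = Rational(47, 8) ≈ 5.8750)
Add(Y, Mul(39, -124)) = Add(Rational(47, 8), Mul(39, -124)) = Add(Rational(47, 8), -4836) = Rational(-38641, 8)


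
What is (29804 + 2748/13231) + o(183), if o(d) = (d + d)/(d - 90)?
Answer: 12226137814/410161 ≈ 29808.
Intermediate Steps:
o(d) = 2*d/(-90 + d) (o(d) = (2*d)/(-90 + d) = 2*d/(-90 + d))
(29804 + 2748/13231) + o(183) = (29804 + 2748/13231) + 2*183/(-90 + 183) = (29804 + 2748*(1/13231)) + 2*183/93 = (29804 + 2748/13231) + 2*183*(1/93) = 394339472/13231 + 122/31 = 12226137814/410161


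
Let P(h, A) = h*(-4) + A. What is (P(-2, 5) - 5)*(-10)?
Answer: -80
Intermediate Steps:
P(h, A) = A - 4*h (P(h, A) = -4*h + A = A - 4*h)
(P(-2, 5) - 5)*(-10) = ((5 - 4*(-2)) - 5)*(-10) = ((5 + 8) - 5)*(-10) = (13 - 5)*(-10) = 8*(-10) = -80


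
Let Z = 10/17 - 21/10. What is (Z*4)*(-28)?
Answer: 14392/85 ≈ 169.32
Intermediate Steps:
Z = -257/170 (Z = 10*(1/17) - 21*⅒ = 10/17 - 21/10 = -257/170 ≈ -1.5118)
(Z*4)*(-28) = -257/170*4*(-28) = -514/85*(-28) = 14392/85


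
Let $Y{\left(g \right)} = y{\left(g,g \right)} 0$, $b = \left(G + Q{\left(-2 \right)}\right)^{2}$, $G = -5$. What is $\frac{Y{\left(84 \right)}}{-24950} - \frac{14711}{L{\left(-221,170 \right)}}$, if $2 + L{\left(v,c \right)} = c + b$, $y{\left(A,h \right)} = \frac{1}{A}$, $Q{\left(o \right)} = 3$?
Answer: $- \frac{14711}{172} \approx -85.529$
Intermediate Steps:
$b = 4$ ($b = \left(-5 + 3\right)^{2} = \left(-2\right)^{2} = 4$)
$Y{\left(g \right)} = 0$ ($Y{\left(g \right)} = \frac{1}{g} 0 = 0$)
$L{\left(v,c \right)} = 2 + c$ ($L{\left(v,c \right)} = -2 + \left(c + 4\right) = -2 + \left(4 + c\right) = 2 + c$)
$\frac{Y{\left(84 \right)}}{-24950} - \frac{14711}{L{\left(-221,170 \right)}} = \frac{0}{-24950} - \frac{14711}{2 + 170} = 0 \left(- \frac{1}{24950}\right) - \frac{14711}{172} = 0 - \frac{14711}{172} = - \frac{14711}{172}$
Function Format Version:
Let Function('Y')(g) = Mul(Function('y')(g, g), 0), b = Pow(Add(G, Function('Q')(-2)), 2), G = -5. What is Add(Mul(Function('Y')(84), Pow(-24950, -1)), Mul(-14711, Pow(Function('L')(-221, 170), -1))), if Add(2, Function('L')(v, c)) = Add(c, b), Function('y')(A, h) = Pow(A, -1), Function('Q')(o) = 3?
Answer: Rational(-14711, 172) ≈ -85.529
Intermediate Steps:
b = 4 (b = Pow(Add(-5, 3), 2) = Pow(-2, 2) = 4)
Function('Y')(g) = 0 (Function('Y')(g) = Mul(Pow(g, -1), 0) = 0)
Function('L')(v, c) = Add(2, c) (Function('L')(v, c) = Add(-2, Add(c, 4)) = Add(-2, Add(4, c)) = Add(2, c))
Add(Mul(Function('Y')(84), Pow(-24950, -1)), Mul(-14711, Pow(Function('L')(-221, 170), -1))) = Add(Mul(0, Pow(-24950, -1)), Mul(-14711, Pow(Add(2, 170), -1))) = Add(Mul(0, Rational(-1, 24950)), Mul(-14711, Pow(172, -1))) = Add(0, Mul(-14711, Rational(1, 172))) = Add(0, Rational(-14711, 172)) = Rational(-14711, 172)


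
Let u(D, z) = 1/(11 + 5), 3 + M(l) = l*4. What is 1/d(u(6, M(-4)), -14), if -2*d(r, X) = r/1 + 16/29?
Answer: -928/285 ≈ -3.2561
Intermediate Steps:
M(l) = -3 + 4*l (M(l) = -3 + l*4 = -3 + 4*l)
u(D, z) = 1/16
d(r, X) = -8/29 - r/2 (d(r, X) = -(r/1 + 16/29)/2 = -(r*1 + 16*(1/29))/2 = -(r + 16/29)/2 = -(16/29 + r)/2 = -8/29 - r/2)
1/d(u(6, M(-4)), -14) = 1/(-8/29 - ½*1/16) = 1/(-8/29 - 1/32) = 1/(-285/928) = -928/285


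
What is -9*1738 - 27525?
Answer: -43167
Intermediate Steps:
-9*1738 - 27525 = -15642 - 27525 = -43167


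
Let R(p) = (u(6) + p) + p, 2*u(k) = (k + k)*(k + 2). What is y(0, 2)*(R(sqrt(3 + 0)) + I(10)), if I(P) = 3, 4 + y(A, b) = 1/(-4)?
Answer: -867/4 - 17*sqrt(3)/2 ≈ -231.47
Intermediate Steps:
y(A, b) = -17/4 (y(A, b) = -4 + 1/(-4) = -4 - 1/4 = -17/4)
u(k) = k*(2 + k) (u(k) = ((k + k)*(k + 2))/2 = ((2*k)*(2 + k))/2 = (2*k*(2 + k))/2 = k*(2 + k))
R(p) = 48 + 2*p (R(p) = (6*(2 + 6) + p) + p = (6*8 + p) + p = (48 + p) + p = 48 + 2*p)
y(0, 2)*(R(sqrt(3 + 0)) + I(10)) = -17*((48 + 2*sqrt(3 + 0)) + 3)/4 = -17*((48 + 2*sqrt(3)) + 3)/4 = -17*(51 + 2*sqrt(3))/4 = -867/4 - 17*sqrt(3)/2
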